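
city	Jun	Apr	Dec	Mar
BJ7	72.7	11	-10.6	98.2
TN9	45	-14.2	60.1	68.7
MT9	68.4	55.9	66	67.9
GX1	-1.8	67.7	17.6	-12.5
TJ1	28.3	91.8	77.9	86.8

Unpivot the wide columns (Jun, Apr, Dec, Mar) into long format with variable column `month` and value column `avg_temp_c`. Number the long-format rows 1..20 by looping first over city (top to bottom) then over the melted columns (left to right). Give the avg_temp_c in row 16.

20 rows total (5 × 4). Row 16: index ⌊(16-1)/4⌋ = 3 into city → GX1; (16-1) mod 4 = 3 into the melted columns → Mar.
So row 16 is (GX1, Mar, -12.5); avg_temp_c = -12.5.

-12.5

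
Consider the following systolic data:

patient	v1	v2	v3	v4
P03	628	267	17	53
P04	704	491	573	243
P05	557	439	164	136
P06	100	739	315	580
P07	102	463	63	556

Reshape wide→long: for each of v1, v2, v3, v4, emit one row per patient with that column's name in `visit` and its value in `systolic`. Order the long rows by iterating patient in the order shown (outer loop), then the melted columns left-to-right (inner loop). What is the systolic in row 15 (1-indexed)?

315

20 rows total (5 × 4). Row 15: index ⌊(15-1)/4⌋ = 3 into patient → P06; (15-1) mod 4 = 2 into the melted columns → v3.
So row 15 is (P06, v3, 315); systolic = 315.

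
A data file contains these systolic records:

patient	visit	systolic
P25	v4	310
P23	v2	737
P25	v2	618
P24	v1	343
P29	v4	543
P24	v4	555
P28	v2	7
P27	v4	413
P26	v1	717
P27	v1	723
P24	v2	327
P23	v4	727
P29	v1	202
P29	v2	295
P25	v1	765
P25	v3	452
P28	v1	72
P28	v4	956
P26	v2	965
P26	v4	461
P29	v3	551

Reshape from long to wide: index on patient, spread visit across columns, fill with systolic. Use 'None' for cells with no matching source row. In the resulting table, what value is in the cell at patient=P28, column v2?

The long row with patient=P28, visit=v2 has systolic=7.

7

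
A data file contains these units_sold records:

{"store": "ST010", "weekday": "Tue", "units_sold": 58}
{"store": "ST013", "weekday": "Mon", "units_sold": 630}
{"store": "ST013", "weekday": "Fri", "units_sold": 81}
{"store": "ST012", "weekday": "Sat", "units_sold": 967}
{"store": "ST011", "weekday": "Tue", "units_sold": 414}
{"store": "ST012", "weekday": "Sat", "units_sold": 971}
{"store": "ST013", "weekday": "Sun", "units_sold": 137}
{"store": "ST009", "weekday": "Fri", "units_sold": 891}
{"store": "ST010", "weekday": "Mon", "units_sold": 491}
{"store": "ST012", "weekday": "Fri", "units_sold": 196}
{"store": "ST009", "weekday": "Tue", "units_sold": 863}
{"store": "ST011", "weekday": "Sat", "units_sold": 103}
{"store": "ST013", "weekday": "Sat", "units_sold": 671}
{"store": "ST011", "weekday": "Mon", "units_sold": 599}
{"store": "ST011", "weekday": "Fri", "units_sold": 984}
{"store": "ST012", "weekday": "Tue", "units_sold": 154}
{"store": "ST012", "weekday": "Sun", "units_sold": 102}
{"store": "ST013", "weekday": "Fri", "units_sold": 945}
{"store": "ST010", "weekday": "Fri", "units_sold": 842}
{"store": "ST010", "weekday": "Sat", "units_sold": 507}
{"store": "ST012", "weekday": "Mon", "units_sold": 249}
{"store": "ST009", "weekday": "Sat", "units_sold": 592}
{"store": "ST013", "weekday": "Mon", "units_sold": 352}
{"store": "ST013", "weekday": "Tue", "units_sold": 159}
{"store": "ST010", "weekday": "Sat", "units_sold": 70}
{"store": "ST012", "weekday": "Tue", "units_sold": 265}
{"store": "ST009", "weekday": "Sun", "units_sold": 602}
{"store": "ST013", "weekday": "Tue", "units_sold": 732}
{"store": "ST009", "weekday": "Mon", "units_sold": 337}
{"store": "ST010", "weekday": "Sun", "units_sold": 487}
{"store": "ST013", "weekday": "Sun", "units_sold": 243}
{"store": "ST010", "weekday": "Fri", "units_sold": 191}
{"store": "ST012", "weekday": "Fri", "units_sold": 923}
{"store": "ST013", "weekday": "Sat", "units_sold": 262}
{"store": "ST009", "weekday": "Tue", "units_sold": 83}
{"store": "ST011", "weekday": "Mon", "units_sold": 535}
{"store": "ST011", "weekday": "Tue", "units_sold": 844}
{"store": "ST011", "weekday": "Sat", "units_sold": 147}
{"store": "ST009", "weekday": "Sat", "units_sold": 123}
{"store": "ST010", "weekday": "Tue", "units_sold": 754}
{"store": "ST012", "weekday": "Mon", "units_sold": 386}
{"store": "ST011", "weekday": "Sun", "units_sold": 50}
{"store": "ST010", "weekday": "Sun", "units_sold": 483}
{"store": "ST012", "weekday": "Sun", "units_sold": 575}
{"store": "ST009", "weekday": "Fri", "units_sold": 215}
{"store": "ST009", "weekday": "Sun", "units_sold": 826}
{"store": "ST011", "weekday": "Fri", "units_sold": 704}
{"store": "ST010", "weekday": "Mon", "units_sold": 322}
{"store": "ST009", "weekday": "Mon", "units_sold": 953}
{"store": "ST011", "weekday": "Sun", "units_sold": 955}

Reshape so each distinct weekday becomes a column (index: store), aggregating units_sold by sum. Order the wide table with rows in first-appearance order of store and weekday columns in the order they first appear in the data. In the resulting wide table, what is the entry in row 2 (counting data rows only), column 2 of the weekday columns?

982

With rows in first-appearance order of store, row 2 is store=ST013. weekday columns in first-appearance order: Tue, Mon, Fri, Sat, Sun; column 2 is Mon.
Long rows with store=ST013, weekday=Mon: 630 + 352 = 982.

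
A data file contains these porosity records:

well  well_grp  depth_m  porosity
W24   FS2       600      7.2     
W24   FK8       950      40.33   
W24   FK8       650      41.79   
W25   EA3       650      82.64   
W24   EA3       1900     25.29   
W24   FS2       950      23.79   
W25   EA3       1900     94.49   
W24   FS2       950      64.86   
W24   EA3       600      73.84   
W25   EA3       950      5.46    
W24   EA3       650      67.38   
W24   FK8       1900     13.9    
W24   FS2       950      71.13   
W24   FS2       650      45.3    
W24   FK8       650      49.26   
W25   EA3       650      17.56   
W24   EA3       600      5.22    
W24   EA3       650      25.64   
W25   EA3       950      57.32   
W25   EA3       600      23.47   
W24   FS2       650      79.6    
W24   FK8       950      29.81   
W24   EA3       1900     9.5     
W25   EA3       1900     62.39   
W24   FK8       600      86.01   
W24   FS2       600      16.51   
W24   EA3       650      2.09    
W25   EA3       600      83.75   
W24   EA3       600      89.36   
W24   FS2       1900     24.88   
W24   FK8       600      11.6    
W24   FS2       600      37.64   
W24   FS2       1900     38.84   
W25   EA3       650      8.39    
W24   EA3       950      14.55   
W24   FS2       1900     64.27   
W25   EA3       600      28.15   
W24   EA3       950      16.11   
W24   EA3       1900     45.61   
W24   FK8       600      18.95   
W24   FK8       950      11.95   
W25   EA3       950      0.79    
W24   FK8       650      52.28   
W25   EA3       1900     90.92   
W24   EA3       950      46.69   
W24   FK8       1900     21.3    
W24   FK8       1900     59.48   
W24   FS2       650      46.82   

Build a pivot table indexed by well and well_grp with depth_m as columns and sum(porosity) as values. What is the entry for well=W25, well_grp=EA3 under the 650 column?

108.59

Rows with well=W25, well_grp=EA3 and depth_m=650: porosity values are 82.64, 17.56, 8.39.
82.64 + 17.56 + 8.39 = 108.59.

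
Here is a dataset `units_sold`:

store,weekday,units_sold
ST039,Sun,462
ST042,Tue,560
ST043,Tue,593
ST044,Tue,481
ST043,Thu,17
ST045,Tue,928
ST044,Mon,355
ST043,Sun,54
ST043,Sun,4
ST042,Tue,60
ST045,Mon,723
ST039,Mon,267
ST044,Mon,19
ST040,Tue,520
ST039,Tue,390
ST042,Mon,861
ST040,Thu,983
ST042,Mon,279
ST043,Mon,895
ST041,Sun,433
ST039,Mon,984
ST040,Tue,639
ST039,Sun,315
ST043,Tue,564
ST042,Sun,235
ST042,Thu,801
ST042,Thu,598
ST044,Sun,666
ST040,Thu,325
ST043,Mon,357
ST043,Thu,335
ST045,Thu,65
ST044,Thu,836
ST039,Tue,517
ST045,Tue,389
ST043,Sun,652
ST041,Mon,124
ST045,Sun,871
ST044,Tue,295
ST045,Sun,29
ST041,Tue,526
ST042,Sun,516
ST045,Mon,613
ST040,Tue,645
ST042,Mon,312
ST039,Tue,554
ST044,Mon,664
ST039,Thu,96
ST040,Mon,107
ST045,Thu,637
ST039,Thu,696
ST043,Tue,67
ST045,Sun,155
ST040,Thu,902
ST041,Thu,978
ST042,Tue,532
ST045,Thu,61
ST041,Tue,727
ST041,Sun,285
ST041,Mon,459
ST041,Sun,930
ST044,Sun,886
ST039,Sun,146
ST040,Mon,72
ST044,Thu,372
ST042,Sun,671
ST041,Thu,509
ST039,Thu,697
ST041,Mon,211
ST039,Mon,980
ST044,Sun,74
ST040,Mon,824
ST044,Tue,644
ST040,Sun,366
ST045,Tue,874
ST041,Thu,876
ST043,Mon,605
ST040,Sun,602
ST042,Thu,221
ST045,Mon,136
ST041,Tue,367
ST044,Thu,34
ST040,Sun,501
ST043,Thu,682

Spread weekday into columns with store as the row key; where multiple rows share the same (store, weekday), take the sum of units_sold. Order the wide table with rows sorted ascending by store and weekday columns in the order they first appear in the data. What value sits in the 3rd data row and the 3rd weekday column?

With rows sorted ascending by store, row 3 is store=ST041. weekday columns in first-appearance order: Sun, Tue, Thu, Mon; column 3 is Thu.
Long rows with store=ST041, weekday=Thu: 978 + 509 + 876 = 2363.

2363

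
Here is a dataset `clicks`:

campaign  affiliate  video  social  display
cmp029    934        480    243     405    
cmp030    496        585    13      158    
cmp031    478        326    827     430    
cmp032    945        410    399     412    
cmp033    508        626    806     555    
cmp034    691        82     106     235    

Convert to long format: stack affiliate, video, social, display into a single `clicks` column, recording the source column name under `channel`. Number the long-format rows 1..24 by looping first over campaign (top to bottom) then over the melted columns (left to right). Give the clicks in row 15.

24 rows total (6 × 4). Row 15: index ⌊(15-1)/4⌋ = 3 into campaign → cmp032; (15-1) mod 4 = 2 into the melted columns → social.
So row 15 is (cmp032, social, 399); clicks = 399.

399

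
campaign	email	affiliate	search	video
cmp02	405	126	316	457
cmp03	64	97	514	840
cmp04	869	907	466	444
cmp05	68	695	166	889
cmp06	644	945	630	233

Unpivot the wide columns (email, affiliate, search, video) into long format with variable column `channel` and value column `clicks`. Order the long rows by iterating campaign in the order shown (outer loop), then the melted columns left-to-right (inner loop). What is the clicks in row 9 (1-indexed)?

20 rows total (5 × 4). Row 9: index ⌊(9-1)/4⌋ = 2 into campaign → cmp04; (9-1) mod 4 = 0 into the melted columns → email.
So row 9 is (cmp04, email, 869); clicks = 869.

869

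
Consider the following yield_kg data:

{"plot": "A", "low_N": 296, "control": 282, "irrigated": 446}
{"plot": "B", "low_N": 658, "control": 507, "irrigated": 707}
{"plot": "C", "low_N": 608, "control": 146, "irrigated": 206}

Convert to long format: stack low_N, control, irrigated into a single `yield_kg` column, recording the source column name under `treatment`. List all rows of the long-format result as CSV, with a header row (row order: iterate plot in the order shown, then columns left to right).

Each (plot, column) pair becomes one row: 3 × 3 = 9 rows.
For example, (A, low_N) → yield_kg=296.

plot,treatment,yield_kg
A,low_N,296
A,control,282
A,irrigated,446
B,low_N,658
B,control,507
B,irrigated,707
C,low_N,608
C,control,146
C,irrigated,206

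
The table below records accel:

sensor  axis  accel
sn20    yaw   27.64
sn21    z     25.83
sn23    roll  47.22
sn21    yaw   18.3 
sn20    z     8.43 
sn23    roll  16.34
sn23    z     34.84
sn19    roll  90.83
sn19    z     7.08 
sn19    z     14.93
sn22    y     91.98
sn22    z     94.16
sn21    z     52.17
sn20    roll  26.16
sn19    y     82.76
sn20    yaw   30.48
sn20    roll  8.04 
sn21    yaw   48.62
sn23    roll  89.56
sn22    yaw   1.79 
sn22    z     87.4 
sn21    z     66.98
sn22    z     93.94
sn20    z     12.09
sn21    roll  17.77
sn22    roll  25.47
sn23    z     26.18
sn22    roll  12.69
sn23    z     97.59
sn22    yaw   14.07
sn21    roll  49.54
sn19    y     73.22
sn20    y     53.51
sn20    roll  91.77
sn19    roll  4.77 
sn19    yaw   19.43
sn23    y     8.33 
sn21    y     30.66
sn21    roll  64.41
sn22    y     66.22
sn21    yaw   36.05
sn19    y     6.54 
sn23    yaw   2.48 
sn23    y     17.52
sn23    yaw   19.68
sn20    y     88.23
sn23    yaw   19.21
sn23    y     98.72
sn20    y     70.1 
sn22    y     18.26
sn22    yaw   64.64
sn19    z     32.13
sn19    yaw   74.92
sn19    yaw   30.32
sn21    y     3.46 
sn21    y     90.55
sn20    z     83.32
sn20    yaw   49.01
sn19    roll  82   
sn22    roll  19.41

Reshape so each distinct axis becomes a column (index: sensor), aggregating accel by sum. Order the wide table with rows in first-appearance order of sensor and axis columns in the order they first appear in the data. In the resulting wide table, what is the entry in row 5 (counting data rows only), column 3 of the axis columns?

With rows in first-appearance order of sensor, row 5 is sensor=sn22. axis columns in first-appearance order: yaw, z, roll, y; column 3 is roll.
Long rows with sensor=sn22, axis=roll: 25.47 + 12.69 + 19.41 = 57.57.

57.57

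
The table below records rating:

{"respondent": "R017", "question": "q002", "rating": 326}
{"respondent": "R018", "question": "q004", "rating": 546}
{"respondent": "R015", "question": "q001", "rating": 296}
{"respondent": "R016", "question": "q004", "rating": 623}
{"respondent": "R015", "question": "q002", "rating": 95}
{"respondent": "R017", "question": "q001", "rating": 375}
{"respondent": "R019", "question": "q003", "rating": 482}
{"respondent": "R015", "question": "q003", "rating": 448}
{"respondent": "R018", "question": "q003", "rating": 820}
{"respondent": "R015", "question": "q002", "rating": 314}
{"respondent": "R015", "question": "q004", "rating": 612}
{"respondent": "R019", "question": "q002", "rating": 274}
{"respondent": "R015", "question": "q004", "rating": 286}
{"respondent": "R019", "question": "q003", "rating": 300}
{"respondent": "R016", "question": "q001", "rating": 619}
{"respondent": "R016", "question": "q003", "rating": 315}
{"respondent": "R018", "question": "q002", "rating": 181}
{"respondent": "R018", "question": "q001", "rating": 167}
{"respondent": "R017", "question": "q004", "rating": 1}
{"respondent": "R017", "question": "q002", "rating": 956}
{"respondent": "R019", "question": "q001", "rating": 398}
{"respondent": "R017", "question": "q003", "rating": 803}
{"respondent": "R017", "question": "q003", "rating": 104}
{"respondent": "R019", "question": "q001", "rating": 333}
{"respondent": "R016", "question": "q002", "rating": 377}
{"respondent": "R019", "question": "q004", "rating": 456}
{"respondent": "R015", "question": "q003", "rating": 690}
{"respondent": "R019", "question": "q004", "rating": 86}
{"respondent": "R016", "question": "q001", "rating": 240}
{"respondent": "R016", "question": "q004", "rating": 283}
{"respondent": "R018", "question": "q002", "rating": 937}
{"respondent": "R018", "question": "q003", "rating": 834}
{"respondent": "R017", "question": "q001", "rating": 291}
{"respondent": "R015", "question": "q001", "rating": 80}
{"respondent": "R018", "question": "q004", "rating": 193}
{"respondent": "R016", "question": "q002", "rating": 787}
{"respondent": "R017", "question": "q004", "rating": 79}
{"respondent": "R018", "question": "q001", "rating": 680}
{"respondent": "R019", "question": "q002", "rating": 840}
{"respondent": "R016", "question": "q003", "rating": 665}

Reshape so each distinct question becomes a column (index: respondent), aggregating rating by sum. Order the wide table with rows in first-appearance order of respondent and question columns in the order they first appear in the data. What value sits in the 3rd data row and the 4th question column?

1138

With rows in first-appearance order of respondent, row 3 is respondent=R015. question columns in first-appearance order: q002, q004, q001, q003; column 4 is q003.
Long rows with respondent=R015, question=q003: 448 + 690 = 1138.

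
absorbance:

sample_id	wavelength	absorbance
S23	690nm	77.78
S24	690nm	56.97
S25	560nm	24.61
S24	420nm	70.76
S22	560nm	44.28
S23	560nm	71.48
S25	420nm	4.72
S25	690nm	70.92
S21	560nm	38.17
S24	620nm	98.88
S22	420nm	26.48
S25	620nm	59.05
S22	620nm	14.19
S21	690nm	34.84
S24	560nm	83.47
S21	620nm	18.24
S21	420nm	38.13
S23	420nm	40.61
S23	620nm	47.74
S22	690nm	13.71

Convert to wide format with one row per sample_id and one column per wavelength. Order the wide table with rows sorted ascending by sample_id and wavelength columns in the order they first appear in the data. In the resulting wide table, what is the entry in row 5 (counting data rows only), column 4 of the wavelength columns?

59.05

With rows sorted ascending by sample_id, row 5 is sample_id=S25. wavelength columns in first-appearance order: 690nm, 560nm, 420nm, 620nm; column 4 is 620nm.
Long rows with sample_id=S25, wavelength=620nm: absorbance = 59.05.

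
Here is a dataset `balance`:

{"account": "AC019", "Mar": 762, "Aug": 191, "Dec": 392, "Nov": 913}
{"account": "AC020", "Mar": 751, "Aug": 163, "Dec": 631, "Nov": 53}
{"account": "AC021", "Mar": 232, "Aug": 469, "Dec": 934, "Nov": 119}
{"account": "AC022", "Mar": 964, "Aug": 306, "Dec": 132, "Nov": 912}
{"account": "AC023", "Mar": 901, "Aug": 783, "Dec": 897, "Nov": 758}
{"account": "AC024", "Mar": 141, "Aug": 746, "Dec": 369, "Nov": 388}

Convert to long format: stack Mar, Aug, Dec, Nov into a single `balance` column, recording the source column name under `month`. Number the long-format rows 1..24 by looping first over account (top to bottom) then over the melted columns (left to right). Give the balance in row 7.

24 rows total (6 × 4). Row 7: index ⌊(7-1)/4⌋ = 1 into account → AC020; (7-1) mod 4 = 2 into the melted columns → Dec.
So row 7 is (AC020, Dec, 631); balance = 631.

631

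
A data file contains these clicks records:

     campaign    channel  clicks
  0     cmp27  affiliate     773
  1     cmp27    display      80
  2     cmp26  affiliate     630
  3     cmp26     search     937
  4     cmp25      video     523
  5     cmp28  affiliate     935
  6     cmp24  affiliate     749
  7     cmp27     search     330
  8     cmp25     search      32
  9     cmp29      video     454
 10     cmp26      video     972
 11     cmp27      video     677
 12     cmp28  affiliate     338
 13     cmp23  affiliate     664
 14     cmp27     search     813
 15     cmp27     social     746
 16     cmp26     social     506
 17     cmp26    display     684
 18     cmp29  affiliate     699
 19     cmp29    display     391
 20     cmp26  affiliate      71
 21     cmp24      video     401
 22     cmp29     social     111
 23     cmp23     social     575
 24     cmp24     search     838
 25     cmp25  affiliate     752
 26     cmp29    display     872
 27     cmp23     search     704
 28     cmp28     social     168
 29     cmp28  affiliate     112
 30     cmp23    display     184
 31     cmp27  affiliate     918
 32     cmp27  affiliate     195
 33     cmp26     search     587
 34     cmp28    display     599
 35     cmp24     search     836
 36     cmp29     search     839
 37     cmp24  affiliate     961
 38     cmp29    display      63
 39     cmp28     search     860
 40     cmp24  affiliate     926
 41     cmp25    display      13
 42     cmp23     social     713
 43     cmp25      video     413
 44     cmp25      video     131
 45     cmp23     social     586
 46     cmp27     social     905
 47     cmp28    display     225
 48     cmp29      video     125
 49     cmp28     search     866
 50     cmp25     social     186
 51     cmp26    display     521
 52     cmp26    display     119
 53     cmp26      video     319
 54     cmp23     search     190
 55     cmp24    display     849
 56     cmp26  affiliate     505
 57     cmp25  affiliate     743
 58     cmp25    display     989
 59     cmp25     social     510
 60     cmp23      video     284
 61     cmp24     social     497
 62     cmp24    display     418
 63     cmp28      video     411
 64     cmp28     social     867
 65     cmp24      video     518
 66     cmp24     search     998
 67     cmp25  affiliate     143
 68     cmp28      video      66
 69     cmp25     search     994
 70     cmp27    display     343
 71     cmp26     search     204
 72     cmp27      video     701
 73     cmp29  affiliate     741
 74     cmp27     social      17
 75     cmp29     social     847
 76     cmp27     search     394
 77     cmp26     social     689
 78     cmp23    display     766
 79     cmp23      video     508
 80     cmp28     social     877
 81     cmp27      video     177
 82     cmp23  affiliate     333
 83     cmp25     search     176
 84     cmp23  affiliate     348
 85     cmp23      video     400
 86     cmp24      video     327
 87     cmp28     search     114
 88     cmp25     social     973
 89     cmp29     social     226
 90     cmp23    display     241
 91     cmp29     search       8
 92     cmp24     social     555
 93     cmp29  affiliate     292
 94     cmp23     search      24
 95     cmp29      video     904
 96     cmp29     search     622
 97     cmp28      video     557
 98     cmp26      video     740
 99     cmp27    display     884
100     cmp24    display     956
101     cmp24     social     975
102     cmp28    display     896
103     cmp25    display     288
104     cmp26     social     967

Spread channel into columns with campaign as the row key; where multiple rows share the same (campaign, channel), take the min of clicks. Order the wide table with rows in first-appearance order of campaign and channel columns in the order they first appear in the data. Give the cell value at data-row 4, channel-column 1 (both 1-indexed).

112

With rows in first-appearance order of campaign, row 4 is campaign=cmp28. channel columns in first-appearance order: affiliate, display, search, video, social; column 1 is affiliate.
Long rows with campaign=cmp28, channel=affiliate: min(935, 338, 112) = 112.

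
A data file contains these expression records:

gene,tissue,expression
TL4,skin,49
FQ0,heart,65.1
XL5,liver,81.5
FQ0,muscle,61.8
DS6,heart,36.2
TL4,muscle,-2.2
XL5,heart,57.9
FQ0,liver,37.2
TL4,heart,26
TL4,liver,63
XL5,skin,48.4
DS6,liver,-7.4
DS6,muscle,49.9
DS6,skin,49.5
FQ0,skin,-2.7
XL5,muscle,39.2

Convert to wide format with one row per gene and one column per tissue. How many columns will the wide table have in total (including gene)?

1 column for gene plus 4 distinct tissue values → 5 columns.

5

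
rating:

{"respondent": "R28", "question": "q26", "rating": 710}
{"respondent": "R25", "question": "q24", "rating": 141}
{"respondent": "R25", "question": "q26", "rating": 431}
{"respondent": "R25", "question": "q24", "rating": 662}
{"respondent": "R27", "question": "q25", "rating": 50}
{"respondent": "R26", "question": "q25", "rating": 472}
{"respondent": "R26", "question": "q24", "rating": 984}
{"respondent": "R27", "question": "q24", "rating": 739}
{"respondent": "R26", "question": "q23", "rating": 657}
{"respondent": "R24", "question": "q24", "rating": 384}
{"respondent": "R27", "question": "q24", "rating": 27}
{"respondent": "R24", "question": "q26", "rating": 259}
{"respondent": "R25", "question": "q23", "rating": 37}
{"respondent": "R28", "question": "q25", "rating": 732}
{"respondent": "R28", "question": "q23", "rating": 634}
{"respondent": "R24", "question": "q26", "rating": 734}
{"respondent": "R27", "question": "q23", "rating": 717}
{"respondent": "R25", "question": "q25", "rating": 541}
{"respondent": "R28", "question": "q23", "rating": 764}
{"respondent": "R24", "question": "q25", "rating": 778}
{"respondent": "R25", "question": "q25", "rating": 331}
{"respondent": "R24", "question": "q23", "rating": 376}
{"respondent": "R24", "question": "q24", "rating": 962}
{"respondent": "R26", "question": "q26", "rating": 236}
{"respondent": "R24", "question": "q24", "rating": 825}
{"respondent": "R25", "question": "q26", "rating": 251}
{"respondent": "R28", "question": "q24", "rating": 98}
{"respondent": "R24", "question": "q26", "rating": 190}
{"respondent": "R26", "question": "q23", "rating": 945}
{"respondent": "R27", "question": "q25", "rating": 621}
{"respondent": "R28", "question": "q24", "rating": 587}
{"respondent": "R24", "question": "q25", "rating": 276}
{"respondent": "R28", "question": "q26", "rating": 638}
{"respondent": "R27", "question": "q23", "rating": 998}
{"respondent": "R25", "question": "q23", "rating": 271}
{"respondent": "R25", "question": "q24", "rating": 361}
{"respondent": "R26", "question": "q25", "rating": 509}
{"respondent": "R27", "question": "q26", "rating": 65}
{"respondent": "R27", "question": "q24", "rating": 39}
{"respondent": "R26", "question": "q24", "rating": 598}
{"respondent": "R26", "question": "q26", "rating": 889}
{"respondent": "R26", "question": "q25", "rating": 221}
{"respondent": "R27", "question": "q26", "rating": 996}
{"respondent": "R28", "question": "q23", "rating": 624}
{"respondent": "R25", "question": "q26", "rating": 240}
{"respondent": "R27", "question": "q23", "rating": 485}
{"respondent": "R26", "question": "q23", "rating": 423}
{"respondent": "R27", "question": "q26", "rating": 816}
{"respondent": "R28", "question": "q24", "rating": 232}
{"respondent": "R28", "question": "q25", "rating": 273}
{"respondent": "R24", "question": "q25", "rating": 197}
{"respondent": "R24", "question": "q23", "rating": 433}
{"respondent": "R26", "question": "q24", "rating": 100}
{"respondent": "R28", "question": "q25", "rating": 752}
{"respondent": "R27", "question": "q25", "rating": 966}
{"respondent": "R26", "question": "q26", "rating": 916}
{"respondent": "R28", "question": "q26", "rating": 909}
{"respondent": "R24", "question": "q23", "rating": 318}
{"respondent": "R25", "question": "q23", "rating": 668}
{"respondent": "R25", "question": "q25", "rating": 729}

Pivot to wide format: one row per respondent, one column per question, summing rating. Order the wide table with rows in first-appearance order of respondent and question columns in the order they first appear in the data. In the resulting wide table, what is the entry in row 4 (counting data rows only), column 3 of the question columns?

With rows in first-appearance order of respondent, row 4 is respondent=R26. question columns in first-appearance order: q26, q24, q25, q23; column 3 is q25.
Long rows with respondent=R26, question=q25: 472 + 509 + 221 = 1202.

1202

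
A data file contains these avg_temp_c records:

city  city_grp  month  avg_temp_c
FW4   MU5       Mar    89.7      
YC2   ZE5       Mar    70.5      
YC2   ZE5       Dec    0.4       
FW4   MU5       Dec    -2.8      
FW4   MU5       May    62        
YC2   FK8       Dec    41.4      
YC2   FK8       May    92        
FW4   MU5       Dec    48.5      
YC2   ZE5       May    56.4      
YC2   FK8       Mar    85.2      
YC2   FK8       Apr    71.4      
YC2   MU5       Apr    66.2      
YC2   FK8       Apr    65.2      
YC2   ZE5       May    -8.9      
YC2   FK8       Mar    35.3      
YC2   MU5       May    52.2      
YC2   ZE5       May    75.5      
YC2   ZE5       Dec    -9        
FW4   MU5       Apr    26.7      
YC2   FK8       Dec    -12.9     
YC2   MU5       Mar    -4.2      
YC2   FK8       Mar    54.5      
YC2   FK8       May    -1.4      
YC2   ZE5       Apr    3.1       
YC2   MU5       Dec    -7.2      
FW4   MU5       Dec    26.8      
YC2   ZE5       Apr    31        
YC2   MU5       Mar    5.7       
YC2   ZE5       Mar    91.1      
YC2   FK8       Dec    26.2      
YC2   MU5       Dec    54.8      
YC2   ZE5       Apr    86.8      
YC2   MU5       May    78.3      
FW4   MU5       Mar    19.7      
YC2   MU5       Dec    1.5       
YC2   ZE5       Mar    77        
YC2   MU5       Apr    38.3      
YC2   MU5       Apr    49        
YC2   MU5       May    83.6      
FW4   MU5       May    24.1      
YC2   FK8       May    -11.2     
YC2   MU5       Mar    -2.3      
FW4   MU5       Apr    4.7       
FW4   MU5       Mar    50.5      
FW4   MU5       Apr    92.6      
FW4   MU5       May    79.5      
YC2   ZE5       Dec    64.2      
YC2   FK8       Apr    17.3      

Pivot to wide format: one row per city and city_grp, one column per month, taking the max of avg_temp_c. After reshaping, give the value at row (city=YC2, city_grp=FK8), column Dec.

Rows with city=YC2, city_grp=FK8 and month=Dec: avg_temp_c values are 41.4, -12.9, 26.2.
max(41.4, -12.9, 26.2) = 41.4.

41.4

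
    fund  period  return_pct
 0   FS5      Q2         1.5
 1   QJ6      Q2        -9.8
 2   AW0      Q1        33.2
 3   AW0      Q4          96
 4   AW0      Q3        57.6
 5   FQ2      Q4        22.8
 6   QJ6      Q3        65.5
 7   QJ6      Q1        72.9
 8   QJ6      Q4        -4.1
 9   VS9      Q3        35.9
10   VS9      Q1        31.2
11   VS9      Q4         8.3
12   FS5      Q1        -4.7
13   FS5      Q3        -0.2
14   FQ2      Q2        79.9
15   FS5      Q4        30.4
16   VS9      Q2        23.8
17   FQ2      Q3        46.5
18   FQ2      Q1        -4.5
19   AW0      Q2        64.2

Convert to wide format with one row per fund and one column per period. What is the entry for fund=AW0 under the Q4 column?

Wide layout: rows indexed by fund, columns are the 4 distinct period values (Q2, Q1, Q4, Q3).
Cell (fund=AW0, period=Q4) draws from the long row where fund=AW0 and period=Q4, which has return_pct=96.

96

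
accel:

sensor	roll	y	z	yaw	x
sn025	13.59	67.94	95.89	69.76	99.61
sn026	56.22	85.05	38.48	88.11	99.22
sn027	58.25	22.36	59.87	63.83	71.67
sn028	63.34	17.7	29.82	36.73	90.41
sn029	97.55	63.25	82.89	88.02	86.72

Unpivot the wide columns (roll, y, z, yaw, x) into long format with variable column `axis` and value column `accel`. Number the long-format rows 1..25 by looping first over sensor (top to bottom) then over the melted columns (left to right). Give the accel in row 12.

25 rows total (5 × 5). Row 12: index ⌊(12-1)/5⌋ = 2 into sensor → sn027; (12-1) mod 5 = 1 into the melted columns → y.
So row 12 is (sn027, y, 22.36); accel = 22.36.

22.36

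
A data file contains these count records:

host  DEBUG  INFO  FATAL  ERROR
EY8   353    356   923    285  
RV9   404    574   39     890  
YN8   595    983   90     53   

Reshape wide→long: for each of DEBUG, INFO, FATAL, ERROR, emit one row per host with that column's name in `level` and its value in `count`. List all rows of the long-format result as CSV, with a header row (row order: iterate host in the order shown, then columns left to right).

host,level,count
EY8,DEBUG,353
EY8,INFO,356
EY8,FATAL,923
EY8,ERROR,285
RV9,DEBUG,404
RV9,INFO,574
RV9,FATAL,39
RV9,ERROR,890
YN8,DEBUG,595
YN8,INFO,983
YN8,FATAL,90
YN8,ERROR,53

Each (host, column) pair becomes one row: 3 × 4 = 12 rows.
For example, (EY8, DEBUG) → count=353.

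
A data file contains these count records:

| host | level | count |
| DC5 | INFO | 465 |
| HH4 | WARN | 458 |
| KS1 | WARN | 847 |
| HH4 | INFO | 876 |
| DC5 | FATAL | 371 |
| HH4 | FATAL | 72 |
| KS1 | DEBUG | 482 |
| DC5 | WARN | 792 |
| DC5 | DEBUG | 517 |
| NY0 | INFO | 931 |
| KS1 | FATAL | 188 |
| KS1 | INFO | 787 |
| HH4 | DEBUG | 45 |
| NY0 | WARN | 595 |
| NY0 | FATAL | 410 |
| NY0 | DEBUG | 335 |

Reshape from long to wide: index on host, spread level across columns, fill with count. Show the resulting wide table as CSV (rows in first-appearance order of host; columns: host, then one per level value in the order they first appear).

host,INFO,WARN,FATAL,DEBUG
DC5,465,792,371,517
HH4,876,458,72,45
KS1,787,847,188,482
NY0,931,595,410,335

Columns: host plus the 4 distinct level values (INFO, WARN, FATAL, DEBUG).
For example, row DC5 column INFO takes count=465 from the long row (DC5, INFO).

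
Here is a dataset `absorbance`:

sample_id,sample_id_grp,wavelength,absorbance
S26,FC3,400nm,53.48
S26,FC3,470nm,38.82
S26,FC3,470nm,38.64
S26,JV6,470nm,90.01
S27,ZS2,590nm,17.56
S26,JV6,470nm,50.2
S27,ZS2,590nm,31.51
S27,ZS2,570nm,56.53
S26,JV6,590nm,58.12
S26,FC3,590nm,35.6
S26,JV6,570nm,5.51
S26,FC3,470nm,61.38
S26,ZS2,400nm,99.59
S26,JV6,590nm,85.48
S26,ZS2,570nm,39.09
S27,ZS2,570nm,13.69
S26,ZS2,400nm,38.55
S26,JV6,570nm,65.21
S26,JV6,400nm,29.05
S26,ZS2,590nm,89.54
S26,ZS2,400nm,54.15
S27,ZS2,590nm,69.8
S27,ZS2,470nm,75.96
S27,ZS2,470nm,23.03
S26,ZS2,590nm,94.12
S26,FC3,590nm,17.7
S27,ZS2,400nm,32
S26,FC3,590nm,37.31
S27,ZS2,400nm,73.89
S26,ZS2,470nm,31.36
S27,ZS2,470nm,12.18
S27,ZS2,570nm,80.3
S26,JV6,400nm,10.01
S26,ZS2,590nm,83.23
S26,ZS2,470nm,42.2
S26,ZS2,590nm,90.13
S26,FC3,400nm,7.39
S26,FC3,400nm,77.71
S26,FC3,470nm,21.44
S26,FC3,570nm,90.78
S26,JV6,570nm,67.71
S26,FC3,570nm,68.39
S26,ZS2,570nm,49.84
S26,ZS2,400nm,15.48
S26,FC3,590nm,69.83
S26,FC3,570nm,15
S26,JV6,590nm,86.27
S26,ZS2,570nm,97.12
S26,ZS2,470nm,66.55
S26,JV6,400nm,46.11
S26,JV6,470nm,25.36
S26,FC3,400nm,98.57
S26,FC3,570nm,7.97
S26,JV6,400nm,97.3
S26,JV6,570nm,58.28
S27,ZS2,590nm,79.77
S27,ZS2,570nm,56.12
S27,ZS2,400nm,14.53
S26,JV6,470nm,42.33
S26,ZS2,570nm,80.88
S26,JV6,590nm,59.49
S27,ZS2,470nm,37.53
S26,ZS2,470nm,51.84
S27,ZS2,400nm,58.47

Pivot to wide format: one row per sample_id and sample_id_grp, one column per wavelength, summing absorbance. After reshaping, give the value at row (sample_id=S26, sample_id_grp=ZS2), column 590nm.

Rows with sample_id=S26, sample_id_grp=ZS2 and wavelength=590nm: absorbance values are 89.54, 94.12, 83.23, 90.13.
89.54 + 94.12 + 83.23 + 90.13 = 357.02.

357.02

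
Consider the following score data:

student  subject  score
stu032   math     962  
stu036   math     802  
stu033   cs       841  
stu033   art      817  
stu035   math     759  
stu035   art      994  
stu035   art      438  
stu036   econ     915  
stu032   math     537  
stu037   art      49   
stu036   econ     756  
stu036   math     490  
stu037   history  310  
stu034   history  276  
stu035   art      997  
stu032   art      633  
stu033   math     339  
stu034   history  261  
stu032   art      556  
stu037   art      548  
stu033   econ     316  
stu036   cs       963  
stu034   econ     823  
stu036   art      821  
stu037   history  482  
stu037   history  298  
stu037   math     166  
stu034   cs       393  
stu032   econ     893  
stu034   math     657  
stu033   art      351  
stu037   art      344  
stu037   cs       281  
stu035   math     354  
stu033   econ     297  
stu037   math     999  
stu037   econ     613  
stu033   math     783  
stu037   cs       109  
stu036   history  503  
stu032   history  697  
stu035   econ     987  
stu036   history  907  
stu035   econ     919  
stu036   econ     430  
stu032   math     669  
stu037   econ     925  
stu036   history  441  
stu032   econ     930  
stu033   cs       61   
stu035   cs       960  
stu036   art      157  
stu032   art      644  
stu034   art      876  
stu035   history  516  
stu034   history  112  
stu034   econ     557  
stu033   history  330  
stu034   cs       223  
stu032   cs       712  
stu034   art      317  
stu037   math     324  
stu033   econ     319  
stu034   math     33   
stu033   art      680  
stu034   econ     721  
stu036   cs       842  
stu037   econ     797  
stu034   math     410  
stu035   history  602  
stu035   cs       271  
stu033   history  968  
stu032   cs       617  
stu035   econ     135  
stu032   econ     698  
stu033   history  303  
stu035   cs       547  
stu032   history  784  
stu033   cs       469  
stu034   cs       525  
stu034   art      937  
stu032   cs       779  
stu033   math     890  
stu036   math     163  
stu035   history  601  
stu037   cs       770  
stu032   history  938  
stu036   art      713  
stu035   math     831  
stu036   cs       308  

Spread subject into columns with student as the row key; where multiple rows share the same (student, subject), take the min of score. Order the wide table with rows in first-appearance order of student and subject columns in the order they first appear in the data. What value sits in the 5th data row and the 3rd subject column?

49

With rows in first-appearance order of student, row 5 is student=stu037. subject columns in first-appearance order: math, cs, art, econ, history; column 3 is art.
Long rows with student=stu037, subject=art: min(49, 548, 344) = 49.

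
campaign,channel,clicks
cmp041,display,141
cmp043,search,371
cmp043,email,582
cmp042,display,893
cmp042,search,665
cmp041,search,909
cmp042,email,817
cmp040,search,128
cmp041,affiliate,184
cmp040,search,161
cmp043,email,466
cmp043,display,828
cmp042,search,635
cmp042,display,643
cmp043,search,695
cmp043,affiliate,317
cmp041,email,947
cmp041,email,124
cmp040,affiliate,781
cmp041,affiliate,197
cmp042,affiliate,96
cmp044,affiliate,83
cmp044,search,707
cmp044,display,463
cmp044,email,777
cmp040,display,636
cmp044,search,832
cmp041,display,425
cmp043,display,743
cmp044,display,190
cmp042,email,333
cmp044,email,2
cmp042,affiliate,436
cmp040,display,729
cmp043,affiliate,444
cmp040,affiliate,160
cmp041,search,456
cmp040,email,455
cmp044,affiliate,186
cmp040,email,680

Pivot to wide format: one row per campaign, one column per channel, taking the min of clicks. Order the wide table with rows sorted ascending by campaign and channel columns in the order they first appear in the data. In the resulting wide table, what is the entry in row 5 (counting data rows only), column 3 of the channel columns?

With rows sorted ascending by campaign, row 5 is campaign=cmp044. channel columns in first-appearance order: display, search, email, affiliate; column 3 is email.
Long rows with campaign=cmp044, channel=email: min(777, 2) = 2.

2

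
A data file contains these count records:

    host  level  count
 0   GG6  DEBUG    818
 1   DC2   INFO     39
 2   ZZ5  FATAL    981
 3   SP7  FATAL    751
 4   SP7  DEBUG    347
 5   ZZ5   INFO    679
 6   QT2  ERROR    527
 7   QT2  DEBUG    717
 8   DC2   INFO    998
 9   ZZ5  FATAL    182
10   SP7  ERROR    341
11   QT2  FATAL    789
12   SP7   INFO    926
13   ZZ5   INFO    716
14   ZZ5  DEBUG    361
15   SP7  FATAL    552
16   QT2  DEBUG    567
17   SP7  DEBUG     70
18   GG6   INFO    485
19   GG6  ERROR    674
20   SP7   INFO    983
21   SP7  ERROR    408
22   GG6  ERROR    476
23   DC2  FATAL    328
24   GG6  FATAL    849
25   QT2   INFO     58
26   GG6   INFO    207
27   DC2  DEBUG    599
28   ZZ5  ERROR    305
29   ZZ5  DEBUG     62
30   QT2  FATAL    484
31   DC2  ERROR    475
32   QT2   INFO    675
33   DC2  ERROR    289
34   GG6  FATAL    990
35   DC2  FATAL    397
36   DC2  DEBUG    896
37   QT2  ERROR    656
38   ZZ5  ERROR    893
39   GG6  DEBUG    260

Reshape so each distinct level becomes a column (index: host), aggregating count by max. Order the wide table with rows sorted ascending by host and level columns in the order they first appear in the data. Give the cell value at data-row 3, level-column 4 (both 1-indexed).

656

With rows sorted ascending by host, row 3 is host=QT2. level columns in first-appearance order: DEBUG, INFO, FATAL, ERROR; column 4 is ERROR.
Long rows with host=QT2, level=ERROR: max(527, 656) = 656.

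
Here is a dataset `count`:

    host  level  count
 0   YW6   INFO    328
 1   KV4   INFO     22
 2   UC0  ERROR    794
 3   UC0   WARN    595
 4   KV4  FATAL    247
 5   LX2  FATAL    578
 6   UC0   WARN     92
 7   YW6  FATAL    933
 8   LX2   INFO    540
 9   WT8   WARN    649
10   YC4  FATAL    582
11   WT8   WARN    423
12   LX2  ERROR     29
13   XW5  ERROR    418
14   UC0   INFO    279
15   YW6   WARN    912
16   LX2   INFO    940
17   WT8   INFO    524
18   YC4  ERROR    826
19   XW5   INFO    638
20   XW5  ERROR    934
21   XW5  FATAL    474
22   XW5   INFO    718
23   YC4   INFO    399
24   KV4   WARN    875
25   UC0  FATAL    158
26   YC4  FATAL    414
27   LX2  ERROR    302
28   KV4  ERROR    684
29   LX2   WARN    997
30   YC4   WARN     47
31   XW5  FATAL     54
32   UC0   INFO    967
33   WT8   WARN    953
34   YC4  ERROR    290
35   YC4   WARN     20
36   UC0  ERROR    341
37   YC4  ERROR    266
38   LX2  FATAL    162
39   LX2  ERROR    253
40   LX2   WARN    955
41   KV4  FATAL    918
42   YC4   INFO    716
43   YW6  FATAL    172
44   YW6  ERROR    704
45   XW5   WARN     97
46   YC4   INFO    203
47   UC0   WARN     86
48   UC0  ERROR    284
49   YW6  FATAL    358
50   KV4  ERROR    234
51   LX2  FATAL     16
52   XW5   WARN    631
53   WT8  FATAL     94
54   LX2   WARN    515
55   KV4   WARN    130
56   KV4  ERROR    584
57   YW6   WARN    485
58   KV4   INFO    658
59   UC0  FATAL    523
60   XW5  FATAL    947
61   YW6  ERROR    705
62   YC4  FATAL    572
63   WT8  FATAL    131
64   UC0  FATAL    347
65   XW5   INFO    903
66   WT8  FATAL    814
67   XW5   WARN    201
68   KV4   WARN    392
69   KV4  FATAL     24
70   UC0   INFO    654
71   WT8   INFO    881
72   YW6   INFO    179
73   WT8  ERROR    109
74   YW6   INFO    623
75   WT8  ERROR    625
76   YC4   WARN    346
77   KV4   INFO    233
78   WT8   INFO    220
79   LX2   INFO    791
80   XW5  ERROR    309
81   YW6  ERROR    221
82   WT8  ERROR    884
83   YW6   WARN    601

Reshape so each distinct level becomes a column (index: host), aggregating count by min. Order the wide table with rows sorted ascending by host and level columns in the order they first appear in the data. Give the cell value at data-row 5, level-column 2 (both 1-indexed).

With rows sorted ascending by host, row 5 is host=XW5. level columns in first-appearance order: INFO, ERROR, WARN, FATAL; column 2 is ERROR.
Long rows with host=XW5, level=ERROR: min(418, 934, 309) = 309.

309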